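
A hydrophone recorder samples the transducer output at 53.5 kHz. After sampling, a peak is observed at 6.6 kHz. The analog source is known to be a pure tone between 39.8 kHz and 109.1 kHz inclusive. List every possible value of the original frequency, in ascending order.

Frequencies that alias to 6.6 kHz are k·fs ± 6.6 kHz for integer k ≥ 0.
k=0: 6.6 kHz.
k=1: 46.9 kHz, 60.1 kHz.
k=2: 100.4 kHz, 113.6 kHz.
k=3: 153.9 kHz, 167.1 kHz.
Within [39.8 kHz, 109.1 kHz]: 46.9 kHz, 60.1 kHz, 100.4 kHz.

46.9 kHz, 60.1 kHz, 100.4 kHz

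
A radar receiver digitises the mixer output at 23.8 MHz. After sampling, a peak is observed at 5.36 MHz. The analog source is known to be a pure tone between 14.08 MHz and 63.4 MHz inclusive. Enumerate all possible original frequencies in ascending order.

Frequencies that alias to 5.36 MHz are k·fs ± 5.36 MHz for integer k ≥ 0.
k=0: 5.36 MHz.
k=1: 18.44 MHz, 29.16 MHz.
k=2: 42.24 MHz, 52.96 MHz.
k=3: 66.04 MHz, 76.76 MHz.
Within [14.08 MHz, 63.4 MHz]: 18.44 MHz, 29.16 MHz, 42.24 MHz, 52.96 MHz.

18.44 MHz, 29.16 MHz, 42.24 MHz, 52.96 MHz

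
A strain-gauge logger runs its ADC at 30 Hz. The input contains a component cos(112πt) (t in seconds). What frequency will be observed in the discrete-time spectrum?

ω = 112π rad/s → f = ω/(2π) = 56 Hz.
56 Hz mod fs = 26 Hz.
26 Hz > fs/2 = 15 Hz, folds to fs − 26 Hz = 4 Hz.

4 Hz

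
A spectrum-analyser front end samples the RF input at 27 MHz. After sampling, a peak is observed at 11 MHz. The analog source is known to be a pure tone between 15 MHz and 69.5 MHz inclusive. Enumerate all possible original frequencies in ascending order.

Frequencies that alias to 11 MHz are k·fs ± 11 MHz for integer k ≥ 0.
k=0: 11 MHz.
k=1: 16 MHz, 38 MHz.
k=2: 43 MHz, 65 MHz.
k=3: 70 MHz, 92 MHz.
Within [15 MHz, 69.5 MHz]: 16 MHz, 38 MHz, 43 MHz, 65 MHz.

16 MHz, 38 MHz, 43 MHz, 65 MHz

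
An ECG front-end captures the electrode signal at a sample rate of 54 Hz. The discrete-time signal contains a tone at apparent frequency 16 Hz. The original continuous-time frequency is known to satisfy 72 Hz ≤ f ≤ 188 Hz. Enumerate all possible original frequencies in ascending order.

92 Hz, 124 Hz, 146 Hz, 178 Hz

Frequencies that alias to 16 Hz are k·fs ± 16 Hz for integer k ≥ 0.
k=0: 16 Hz.
k=1: 38 Hz, 70 Hz.
k=2: 92 Hz, 124 Hz.
k=3: 146 Hz, 178 Hz.
k=4: 200 Hz, 232 Hz.
Within [72 Hz, 188 Hz]: 92 Hz, 124 Hz, 146 Hz, 178 Hz.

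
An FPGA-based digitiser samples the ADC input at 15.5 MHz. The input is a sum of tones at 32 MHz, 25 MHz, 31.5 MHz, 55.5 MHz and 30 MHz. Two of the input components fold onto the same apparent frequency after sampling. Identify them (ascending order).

30 MHz, 32 MHz

fs/2 = 7.75 MHz.
32 MHz mod fs = 1 MHz.
1 MHz ≤ fs/2 = 7.75 MHz, appears at 1 MHz.
25 MHz mod fs = 9.5 MHz.
9.5 MHz > fs/2 = 7.75 MHz, folds to fs − 9.5 MHz = 6 MHz.
31.5 MHz mod fs = 0.5 MHz.
0.5 MHz ≤ fs/2 = 7.75 MHz, appears at 0.5 MHz.
55.5 MHz mod fs = 9 MHz.
9 MHz > fs/2 = 7.75 MHz, folds to fs − 9 MHz = 6.5 MHz.
30 MHz mod fs = 14.5 MHz.
14.5 MHz > fs/2 = 7.75 MHz, folds to fs − 14.5 MHz = 1 MHz.
30 MHz and 32 MHz both map to 1 MHz.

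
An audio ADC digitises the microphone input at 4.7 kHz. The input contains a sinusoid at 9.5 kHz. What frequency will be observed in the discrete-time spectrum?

9.5 kHz mod fs = 0.1 kHz.
0.1 kHz ≤ fs/2 = 2.35 kHz, appears at 0.1 kHz.

0.1 kHz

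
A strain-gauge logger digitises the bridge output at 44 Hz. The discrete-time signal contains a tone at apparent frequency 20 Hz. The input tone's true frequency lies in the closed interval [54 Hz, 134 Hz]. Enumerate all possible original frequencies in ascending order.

64 Hz, 68 Hz, 108 Hz, 112 Hz

Frequencies that alias to 20 Hz are k·fs ± 20 Hz for integer k ≥ 0.
k=0: 20 Hz.
k=1: 24 Hz, 64 Hz.
k=2: 68 Hz, 108 Hz.
k=3: 112 Hz, 152 Hz.
k=4: 156 Hz, 196 Hz.
Within [54 Hz, 134 Hz]: 64 Hz, 68 Hz, 108 Hz, 112 Hz.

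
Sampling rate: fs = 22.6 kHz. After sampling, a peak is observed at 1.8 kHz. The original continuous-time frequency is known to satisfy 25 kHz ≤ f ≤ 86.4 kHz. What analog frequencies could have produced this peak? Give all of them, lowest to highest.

43.4 kHz, 47 kHz, 66 kHz, 69.6 kHz

Frequencies that alias to 1.8 kHz are k·fs ± 1.8 kHz for integer k ≥ 0.
k=0: 1.8 kHz.
k=1: 20.8 kHz, 24.4 kHz.
k=2: 43.4 kHz, 47 kHz.
k=3: 66 kHz, 69.6 kHz.
k=4: 88.6 kHz, 92.2 kHz.
Within [25 kHz, 86.4 kHz]: 43.4 kHz, 47 kHz, 66 kHz, 69.6 kHz.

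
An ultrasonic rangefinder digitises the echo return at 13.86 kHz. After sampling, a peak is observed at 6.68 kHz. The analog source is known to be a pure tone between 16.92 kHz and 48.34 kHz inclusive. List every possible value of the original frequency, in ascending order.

20.54 kHz, 21.04 kHz, 34.4 kHz, 34.9 kHz, 48.26 kHz

Frequencies that alias to 6.68 kHz are k·fs ± 6.68 kHz for integer k ≥ 0.
k=0: 6.68 kHz.
k=1: 7.18 kHz, 20.54 kHz.
k=2: 21.04 kHz, 34.4 kHz.
k=3: 34.9 kHz, 48.26 kHz.
k=4: 48.76 kHz, 62.12 kHz.
Within [16.92 kHz, 48.34 kHz]: 20.54 kHz, 21.04 kHz, 34.4 kHz, 34.9 kHz, 48.26 kHz.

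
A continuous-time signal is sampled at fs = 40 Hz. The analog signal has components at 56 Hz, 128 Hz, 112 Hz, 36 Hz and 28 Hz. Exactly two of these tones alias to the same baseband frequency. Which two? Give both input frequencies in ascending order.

fs/2 = 20 Hz.
56 Hz mod fs = 16 Hz.
16 Hz ≤ fs/2 = 20 Hz, appears at 16 Hz.
128 Hz mod fs = 8 Hz.
8 Hz ≤ fs/2 = 20 Hz, appears at 8 Hz.
112 Hz mod fs = 32 Hz.
32 Hz > fs/2 = 20 Hz, folds to fs − 32 Hz = 8 Hz.
36 Hz > fs/2 = 20 Hz, folds to fs − 36 Hz = 4 Hz.
28 Hz > fs/2 = 20 Hz, folds to fs − 28 Hz = 12 Hz.
112 Hz and 128 Hz both map to 8 Hz.

112 Hz, 128 Hz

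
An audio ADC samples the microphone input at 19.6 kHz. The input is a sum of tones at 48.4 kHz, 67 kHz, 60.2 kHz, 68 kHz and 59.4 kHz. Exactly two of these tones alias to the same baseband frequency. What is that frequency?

fs/2 = 9.8 kHz.
48.4 kHz mod fs = 9.2 kHz.
9.2 kHz ≤ fs/2 = 9.8 kHz, appears at 9.2 kHz.
67 kHz mod fs = 8.2 kHz.
8.2 kHz ≤ fs/2 = 9.8 kHz, appears at 8.2 kHz.
60.2 kHz mod fs = 1.4 kHz.
1.4 kHz ≤ fs/2 = 9.8 kHz, appears at 1.4 kHz.
68 kHz mod fs = 9.2 kHz.
9.2 kHz ≤ fs/2 = 9.8 kHz, appears at 9.2 kHz.
59.4 kHz mod fs = 0.6 kHz.
0.6 kHz ≤ fs/2 = 9.8 kHz, appears at 0.6 kHz.
48.4 kHz and 68 kHz both map to 9.2 kHz.

9.2 kHz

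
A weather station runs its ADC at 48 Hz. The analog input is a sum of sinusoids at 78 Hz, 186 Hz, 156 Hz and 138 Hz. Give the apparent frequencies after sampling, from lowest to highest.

6 Hz, 12 Hz, 18 Hz

fs/2 = 24 Hz.
78 Hz mod fs = 30 Hz.
30 Hz > fs/2 = 24 Hz, folds to fs − 30 Hz = 18 Hz.
186 Hz mod fs = 42 Hz.
42 Hz > fs/2 = 24 Hz, folds to fs − 42 Hz = 6 Hz.
156 Hz mod fs = 12 Hz.
12 Hz ≤ fs/2 = 24 Hz, appears at 12 Hz.
138 Hz mod fs = 42 Hz.
42 Hz > fs/2 = 24 Hz, folds to fs − 42 Hz = 6 Hz.
Distinct values: {6 Hz, 12 Hz, 18 Hz}.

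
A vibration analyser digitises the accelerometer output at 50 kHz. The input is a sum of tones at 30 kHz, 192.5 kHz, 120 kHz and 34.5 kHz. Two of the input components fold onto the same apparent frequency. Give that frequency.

20 kHz

fs/2 = 25 kHz.
30 kHz > fs/2 = 25 kHz, folds to fs − 30 kHz = 20 kHz.
192.5 kHz mod fs = 42.5 kHz.
42.5 kHz > fs/2 = 25 kHz, folds to fs − 42.5 kHz = 7.5 kHz.
120 kHz mod fs = 20 kHz.
20 kHz ≤ fs/2 = 25 kHz, appears at 20 kHz.
34.5 kHz > fs/2 = 25 kHz, folds to fs − 34.5 kHz = 15.5 kHz.
30 kHz and 120 kHz both map to 20 kHz.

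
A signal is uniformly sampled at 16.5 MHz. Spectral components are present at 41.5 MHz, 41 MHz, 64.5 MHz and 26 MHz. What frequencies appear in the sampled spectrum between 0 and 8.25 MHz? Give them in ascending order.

1.5 MHz, 7 MHz, 8 MHz

fs/2 = 8.25 MHz.
41.5 MHz mod fs = 8.5 MHz.
8.5 MHz > fs/2 = 8.25 MHz, folds to fs − 8.5 MHz = 8 MHz.
41 MHz mod fs = 8 MHz.
8 MHz ≤ fs/2 = 8.25 MHz, appears at 8 MHz.
64.5 MHz mod fs = 15 MHz.
15 MHz > fs/2 = 8.25 MHz, folds to fs − 15 MHz = 1.5 MHz.
26 MHz mod fs = 9.5 MHz.
9.5 MHz > fs/2 = 8.25 MHz, folds to fs − 9.5 MHz = 7 MHz.
Distinct values: {1.5 MHz, 7 MHz, 8 MHz}.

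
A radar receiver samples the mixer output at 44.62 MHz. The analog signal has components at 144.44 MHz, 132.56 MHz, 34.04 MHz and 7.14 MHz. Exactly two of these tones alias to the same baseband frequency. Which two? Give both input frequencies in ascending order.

fs/2 = 22.31 MHz.
144.44 MHz mod fs = 10.58 MHz.
10.58 MHz ≤ fs/2 = 22.31 MHz, appears at 10.58 MHz.
132.56 MHz mod fs = 43.32 MHz.
43.32 MHz > fs/2 = 22.31 MHz, folds to fs − 43.32 MHz = 1.3 MHz.
34.04 MHz > fs/2 = 22.31 MHz, folds to fs − 34.04 MHz = 10.58 MHz.
7.14 MHz ≤ fs/2 = 22.31 MHz, passes unchanged.
34.04 MHz and 144.44 MHz both map to 10.58 MHz.

34.04 MHz, 144.44 MHz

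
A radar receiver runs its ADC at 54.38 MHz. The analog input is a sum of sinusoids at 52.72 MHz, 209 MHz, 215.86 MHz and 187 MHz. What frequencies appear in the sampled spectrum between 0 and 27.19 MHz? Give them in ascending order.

fs/2 = 27.19 MHz.
52.72 MHz > fs/2 = 27.19 MHz, folds to fs − 52.72 MHz = 1.66 MHz.
209 MHz mod fs = 45.86 MHz.
45.86 MHz > fs/2 = 27.19 MHz, folds to fs − 45.86 MHz = 8.52 MHz.
215.86 MHz mod fs = 52.72 MHz.
52.72 MHz > fs/2 = 27.19 MHz, folds to fs − 52.72 MHz = 1.66 MHz.
187 MHz mod fs = 23.86 MHz.
23.86 MHz ≤ fs/2 = 27.19 MHz, appears at 23.86 MHz.
Distinct values: {1.66 MHz, 8.52 MHz, 23.86 MHz}.

1.66 MHz, 8.52 MHz, 23.86 MHz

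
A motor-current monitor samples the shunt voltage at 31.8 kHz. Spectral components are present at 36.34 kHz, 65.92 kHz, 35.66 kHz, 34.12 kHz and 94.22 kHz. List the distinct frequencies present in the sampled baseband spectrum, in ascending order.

1.18 kHz, 2.32 kHz, 3.86 kHz, 4.54 kHz

fs/2 = 15.9 kHz.
36.34 kHz mod fs = 4.54 kHz.
4.54 kHz ≤ fs/2 = 15.9 kHz, appears at 4.54 kHz.
65.92 kHz mod fs = 2.32 kHz.
2.32 kHz ≤ fs/2 = 15.9 kHz, appears at 2.32 kHz.
35.66 kHz mod fs = 3.86 kHz.
3.86 kHz ≤ fs/2 = 15.9 kHz, appears at 3.86 kHz.
34.12 kHz mod fs = 2.32 kHz.
2.32 kHz ≤ fs/2 = 15.9 kHz, appears at 2.32 kHz.
94.22 kHz mod fs = 30.62 kHz.
30.62 kHz > fs/2 = 15.9 kHz, folds to fs − 30.62 kHz = 1.18 kHz.
Distinct values: {1.18 kHz, 2.32 kHz, 3.86 kHz, 4.54 kHz}.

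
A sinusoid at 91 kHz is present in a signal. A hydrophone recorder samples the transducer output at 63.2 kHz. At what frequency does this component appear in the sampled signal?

91 kHz mod fs = 27.8 kHz.
27.8 kHz ≤ fs/2 = 31.6 kHz, appears at 27.8 kHz.

27.8 kHz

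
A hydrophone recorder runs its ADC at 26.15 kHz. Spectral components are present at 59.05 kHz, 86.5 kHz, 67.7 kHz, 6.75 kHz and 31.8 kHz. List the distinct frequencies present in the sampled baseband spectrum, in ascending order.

5.65 kHz, 6.75 kHz, 8.05 kHz, 10.75 kHz

fs/2 = 13.075 kHz.
59.05 kHz mod fs = 6.75 kHz.
6.75 kHz ≤ fs/2 = 13.075 kHz, appears at 6.75 kHz.
86.5 kHz mod fs = 8.05 kHz.
8.05 kHz ≤ fs/2 = 13.075 kHz, appears at 8.05 kHz.
67.7 kHz mod fs = 15.4 kHz.
15.4 kHz > fs/2 = 13.075 kHz, folds to fs − 15.4 kHz = 10.75 kHz.
6.75 kHz ≤ fs/2 = 13.075 kHz, passes unchanged.
31.8 kHz mod fs = 5.65 kHz.
5.65 kHz ≤ fs/2 = 13.075 kHz, appears at 5.65 kHz.
Distinct values: {5.65 kHz, 6.75 kHz, 8.05 kHz, 10.75 kHz}.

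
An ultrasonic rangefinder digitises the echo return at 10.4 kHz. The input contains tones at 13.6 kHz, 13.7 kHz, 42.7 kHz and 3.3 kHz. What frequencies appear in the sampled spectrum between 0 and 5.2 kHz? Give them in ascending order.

fs/2 = 5.2 kHz.
13.6 kHz mod fs = 3.2 kHz.
3.2 kHz ≤ fs/2 = 5.2 kHz, appears at 3.2 kHz.
13.7 kHz mod fs = 3.3 kHz.
3.3 kHz ≤ fs/2 = 5.2 kHz, appears at 3.3 kHz.
42.7 kHz mod fs = 1.1 kHz.
1.1 kHz ≤ fs/2 = 5.2 kHz, appears at 1.1 kHz.
3.3 kHz ≤ fs/2 = 5.2 kHz, passes unchanged.
Distinct values: {1.1 kHz, 3.2 kHz, 3.3 kHz}.

1.1 kHz, 3.2 kHz, 3.3 kHz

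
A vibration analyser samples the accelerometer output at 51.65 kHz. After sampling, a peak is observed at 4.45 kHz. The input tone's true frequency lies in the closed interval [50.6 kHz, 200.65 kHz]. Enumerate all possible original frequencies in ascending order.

56.1 kHz, 98.85 kHz, 107.75 kHz, 150.5 kHz, 159.4 kHz

Frequencies that alias to 4.45 kHz are k·fs ± 4.45 kHz for integer k ≥ 0.
k=0: 4.45 kHz.
k=1: 47.2 kHz, 56.1 kHz.
k=2: 98.85 kHz, 107.75 kHz.
k=3: 150.5 kHz, 159.4 kHz.
k=4: 202.15 kHz, 211.05 kHz.
Within [50.6 kHz, 200.65 kHz]: 56.1 kHz, 98.85 kHz, 107.75 kHz, 150.5 kHz, 159.4 kHz.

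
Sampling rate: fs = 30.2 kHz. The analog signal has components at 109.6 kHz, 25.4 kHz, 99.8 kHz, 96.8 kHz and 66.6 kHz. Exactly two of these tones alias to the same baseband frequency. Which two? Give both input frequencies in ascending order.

66.6 kHz, 96.8 kHz

fs/2 = 15.1 kHz.
109.6 kHz mod fs = 19 kHz.
19 kHz > fs/2 = 15.1 kHz, folds to fs − 19 kHz = 11.2 kHz.
25.4 kHz > fs/2 = 15.1 kHz, folds to fs − 25.4 kHz = 4.8 kHz.
99.8 kHz mod fs = 9.2 kHz.
9.2 kHz ≤ fs/2 = 15.1 kHz, appears at 9.2 kHz.
96.8 kHz mod fs = 6.2 kHz.
6.2 kHz ≤ fs/2 = 15.1 kHz, appears at 6.2 kHz.
66.6 kHz mod fs = 6.2 kHz.
6.2 kHz ≤ fs/2 = 15.1 kHz, appears at 6.2 kHz.
66.6 kHz and 96.8 kHz both map to 6.2 kHz.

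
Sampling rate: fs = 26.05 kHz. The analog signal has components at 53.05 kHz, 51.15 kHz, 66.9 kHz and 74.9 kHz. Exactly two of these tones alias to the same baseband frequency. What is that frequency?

fs/2 = 13.025 kHz.
53.05 kHz mod fs = 0.95 kHz.
0.95 kHz ≤ fs/2 = 13.025 kHz, appears at 0.95 kHz.
51.15 kHz mod fs = 25.1 kHz.
25.1 kHz > fs/2 = 13.025 kHz, folds to fs − 25.1 kHz = 0.95 kHz.
66.9 kHz mod fs = 14.8 kHz.
14.8 kHz > fs/2 = 13.025 kHz, folds to fs − 14.8 kHz = 11.25 kHz.
74.9 kHz mod fs = 22.8 kHz.
22.8 kHz > fs/2 = 13.025 kHz, folds to fs − 22.8 kHz = 3.25 kHz.
51.15 kHz and 53.05 kHz both map to 0.95 kHz.

0.95 kHz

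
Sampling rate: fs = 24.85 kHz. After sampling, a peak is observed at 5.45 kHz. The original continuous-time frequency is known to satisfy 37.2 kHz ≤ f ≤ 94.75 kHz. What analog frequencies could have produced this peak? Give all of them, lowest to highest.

Frequencies that alias to 5.45 kHz are k·fs ± 5.45 kHz for integer k ≥ 0.
k=0: 5.45 kHz.
k=1: 19.4 kHz, 30.3 kHz.
k=2: 44.25 kHz, 55.15 kHz.
k=3: 69.1 kHz, 80 kHz.
k=4: 93.95 kHz, 104.85 kHz.
k=5: 118.8 kHz, 129.7 kHz.
Within [37.2 kHz, 94.75 kHz]: 44.25 kHz, 55.15 kHz, 69.1 kHz, 80 kHz, 93.95 kHz.

44.25 kHz, 55.15 kHz, 69.1 kHz, 80 kHz, 93.95 kHz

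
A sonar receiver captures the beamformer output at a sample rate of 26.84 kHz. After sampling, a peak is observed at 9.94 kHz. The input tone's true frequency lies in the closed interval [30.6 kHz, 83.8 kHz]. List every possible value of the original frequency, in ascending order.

36.78 kHz, 43.74 kHz, 63.62 kHz, 70.58 kHz

Frequencies that alias to 9.94 kHz are k·fs ± 9.94 kHz for integer k ≥ 0.
k=0: 9.94 kHz.
k=1: 16.9 kHz, 36.78 kHz.
k=2: 43.74 kHz, 63.62 kHz.
k=3: 70.58 kHz, 90.46 kHz.
k=4: 97.42 kHz, 117.3 kHz.
Within [30.6 kHz, 83.8 kHz]: 36.78 kHz, 43.74 kHz, 63.62 kHz, 70.58 kHz.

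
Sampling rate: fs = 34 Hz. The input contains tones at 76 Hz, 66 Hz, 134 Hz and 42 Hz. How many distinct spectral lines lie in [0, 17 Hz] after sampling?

fs/2 = 17 Hz.
76 Hz mod fs = 8 Hz.
8 Hz ≤ fs/2 = 17 Hz, appears at 8 Hz.
66 Hz mod fs = 32 Hz.
32 Hz > fs/2 = 17 Hz, folds to fs − 32 Hz = 2 Hz.
134 Hz mod fs = 32 Hz.
32 Hz > fs/2 = 17 Hz, folds to fs − 32 Hz = 2 Hz.
42 Hz mod fs = 8 Hz.
8 Hz ≤ fs/2 = 17 Hz, appears at 8 Hz.
Distinct values: {2 Hz, 8 Hz} → 2.

2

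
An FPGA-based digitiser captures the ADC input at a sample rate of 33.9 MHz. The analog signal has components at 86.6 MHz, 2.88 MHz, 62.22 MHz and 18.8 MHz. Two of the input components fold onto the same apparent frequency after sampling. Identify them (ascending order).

18.8 MHz, 86.6 MHz

fs/2 = 16.95 MHz.
86.6 MHz mod fs = 18.8 MHz.
18.8 MHz > fs/2 = 16.95 MHz, folds to fs − 18.8 MHz = 15.1 MHz.
2.88 MHz ≤ fs/2 = 16.95 MHz, passes unchanged.
62.22 MHz mod fs = 28.32 MHz.
28.32 MHz > fs/2 = 16.95 MHz, folds to fs − 28.32 MHz = 5.58 MHz.
18.8 MHz > fs/2 = 16.95 MHz, folds to fs − 18.8 MHz = 15.1 MHz.
18.8 MHz and 86.6 MHz both map to 15.1 MHz.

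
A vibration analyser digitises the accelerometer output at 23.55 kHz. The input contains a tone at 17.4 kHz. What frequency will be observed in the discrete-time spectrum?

6.15 kHz

17.4 kHz > fs/2 = 11.775 kHz, folds to fs − 17.4 kHz = 6.15 kHz.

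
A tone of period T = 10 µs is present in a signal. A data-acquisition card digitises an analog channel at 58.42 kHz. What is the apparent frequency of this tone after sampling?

T = 10 µs → f = 1/T = 100 kHz.
100 kHz mod fs = 41.58 kHz.
41.58 kHz > fs/2 = 29.21 kHz, folds to fs − 41.58 kHz = 16.84 kHz.

16.84 kHz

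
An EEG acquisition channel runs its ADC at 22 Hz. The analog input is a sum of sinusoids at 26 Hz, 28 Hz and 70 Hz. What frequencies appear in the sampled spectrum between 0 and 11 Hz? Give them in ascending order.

4 Hz, 6 Hz

fs/2 = 11 Hz.
26 Hz mod fs = 4 Hz.
4 Hz ≤ fs/2 = 11 Hz, appears at 4 Hz.
28 Hz mod fs = 6 Hz.
6 Hz ≤ fs/2 = 11 Hz, appears at 6 Hz.
70 Hz mod fs = 4 Hz.
4 Hz ≤ fs/2 = 11 Hz, appears at 4 Hz.
Distinct values: {4 Hz, 6 Hz}.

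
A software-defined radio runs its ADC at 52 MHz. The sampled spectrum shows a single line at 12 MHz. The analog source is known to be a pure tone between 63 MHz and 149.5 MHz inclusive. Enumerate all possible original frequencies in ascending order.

64 MHz, 92 MHz, 116 MHz, 144 MHz

Frequencies that alias to 12 MHz are k·fs ± 12 MHz for integer k ≥ 0.
k=0: 12 MHz.
k=1: 40 MHz, 64 MHz.
k=2: 92 MHz, 116 MHz.
k=3: 144 MHz, 168 MHz.
k=4: 196 MHz, 220 MHz.
Within [63 MHz, 149.5 MHz]: 64 MHz, 92 MHz, 116 MHz, 144 MHz.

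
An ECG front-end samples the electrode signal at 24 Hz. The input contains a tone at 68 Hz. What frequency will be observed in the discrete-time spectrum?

68 Hz mod fs = 20 Hz.
20 Hz > fs/2 = 12 Hz, folds to fs − 20 Hz = 4 Hz.

4 Hz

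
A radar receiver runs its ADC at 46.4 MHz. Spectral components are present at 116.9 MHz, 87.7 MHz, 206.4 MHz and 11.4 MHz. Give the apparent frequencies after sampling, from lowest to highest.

5.1 MHz, 11.4 MHz, 20.8 MHz, 22.3 MHz

fs/2 = 23.2 MHz.
116.9 MHz mod fs = 24.1 MHz.
24.1 MHz > fs/2 = 23.2 MHz, folds to fs − 24.1 MHz = 22.3 MHz.
87.7 MHz mod fs = 41.3 MHz.
41.3 MHz > fs/2 = 23.2 MHz, folds to fs − 41.3 MHz = 5.1 MHz.
206.4 MHz mod fs = 20.8 MHz.
20.8 MHz ≤ fs/2 = 23.2 MHz, appears at 20.8 MHz.
11.4 MHz ≤ fs/2 = 23.2 MHz, passes unchanged.
Distinct values: {5.1 MHz, 11.4 MHz, 20.8 MHz, 22.3 MHz}.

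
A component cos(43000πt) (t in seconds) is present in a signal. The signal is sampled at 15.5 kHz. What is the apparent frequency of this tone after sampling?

ω = 43000π rad/s → f = ω/(2π) = 21500 Hz = 21.5 kHz.
21.5 kHz mod fs = 6 kHz.
6 kHz ≤ fs/2 = 7.75 kHz, appears at 6 kHz.

6 kHz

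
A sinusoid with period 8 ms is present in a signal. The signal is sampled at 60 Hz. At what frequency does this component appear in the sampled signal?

5 Hz

T = 8 ms → f = 1/T = 125 Hz.
125 Hz mod fs = 5 Hz.
5 Hz ≤ fs/2 = 30 Hz, appears at 5 Hz.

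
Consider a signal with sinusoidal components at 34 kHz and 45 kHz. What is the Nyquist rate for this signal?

Highest-frequency component: 45 kHz.
Nyquist rate = 2 × 45 kHz = 90 kHz.

90 kHz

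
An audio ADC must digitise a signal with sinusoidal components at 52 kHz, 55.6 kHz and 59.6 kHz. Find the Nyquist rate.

119.2 kHz

Highest-frequency component: 59.6 kHz.
Nyquist rate = 2 × 59.6 kHz = 119.2 kHz.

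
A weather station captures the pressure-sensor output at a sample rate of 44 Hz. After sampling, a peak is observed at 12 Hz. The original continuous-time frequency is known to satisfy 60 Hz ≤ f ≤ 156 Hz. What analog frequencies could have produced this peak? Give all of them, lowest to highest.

Frequencies that alias to 12 Hz are k·fs ± 12 Hz for integer k ≥ 0.
k=0: 12 Hz.
k=1: 32 Hz, 56 Hz.
k=2: 76 Hz, 100 Hz.
k=3: 120 Hz, 144 Hz.
k=4: 164 Hz, 188 Hz.
Within [60 Hz, 156 Hz]: 76 Hz, 100 Hz, 120 Hz, 144 Hz.

76 Hz, 100 Hz, 120 Hz, 144 Hz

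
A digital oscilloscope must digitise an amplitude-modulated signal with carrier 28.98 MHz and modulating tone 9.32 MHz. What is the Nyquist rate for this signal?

AM sidebands sit at fc ± fm = 19.66 MHz and 38.3 MHz.
Highest-frequency component: 38.3 MHz.
Nyquist rate = 2 × 38.3 MHz = 76.6 MHz.

76.6 MHz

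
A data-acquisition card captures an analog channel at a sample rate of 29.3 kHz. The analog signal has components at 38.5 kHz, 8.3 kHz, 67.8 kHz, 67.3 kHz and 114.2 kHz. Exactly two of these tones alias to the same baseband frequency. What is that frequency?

fs/2 = 14.65 kHz.
38.5 kHz mod fs = 9.2 kHz.
9.2 kHz ≤ fs/2 = 14.65 kHz, appears at 9.2 kHz.
8.3 kHz ≤ fs/2 = 14.65 kHz, passes unchanged.
67.8 kHz mod fs = 9.2 kHz.
9.2 kHz ≤ fs/2 = 14.65 kHz, appears at 9.2 kHz.
67.3 kHz mod fs = 8.7 kHz.
8.7 kHz ≤ fs/2 = 14.65 kHz, appears at 8.7 kHz.
114.2 kHz mod fs = 26.3 kHz.
26.3 kHz > fs/2 = 14.65 kHz, folds to fs − 26.3 kHz = 3 kHz.
38.5 kHz and 67.8 kHz both map to 9.2 kHz.

9.2 kHz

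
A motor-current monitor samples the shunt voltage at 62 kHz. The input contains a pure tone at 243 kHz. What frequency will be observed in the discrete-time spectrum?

243 kHz mod fs = 57 kHz.
57 kHz > fs/2 = 31 kHz, folds to fs − 57 kHz = 5 kHz.

5 kHz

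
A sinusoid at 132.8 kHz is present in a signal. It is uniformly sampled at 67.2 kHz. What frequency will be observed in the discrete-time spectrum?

1.6 kHz

132.8 kHz mod fs = 65.6 kHz.
65.6 kHz > fs/2 = 33.6 kHz, folds to fs − 65.6 kHz = 1.6 kHz.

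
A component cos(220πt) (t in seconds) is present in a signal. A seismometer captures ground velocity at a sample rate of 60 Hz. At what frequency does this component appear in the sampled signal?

ω = 220π rad/s → f = ω/(2π) = 110 Hz.
110 Hz mod fs = 50 Hz.
50 Hz > fs/2 = 30 Hz, folds to fs − 50 Hz = 10 Hz.

10 Hz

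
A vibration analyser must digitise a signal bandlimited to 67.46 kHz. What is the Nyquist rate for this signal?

134.92 kHz

Nyquist rate = 2 × 67.46 kHz = 134.92 kHz.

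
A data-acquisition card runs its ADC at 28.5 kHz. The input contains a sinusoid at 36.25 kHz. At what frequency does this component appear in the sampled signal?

7.75 kHz

36.25 kHz mod fs = 7.75 kHz.
7.75 kHz ≤ fs/2 = 14.25 kHz, appears at 7.75 kHz.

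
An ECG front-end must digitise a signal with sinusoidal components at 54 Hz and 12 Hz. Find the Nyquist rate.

Highest-frequency component: 54 Hz.
Nyquist rate = 2 × 54 Hz = 108 Hz.

108 Hz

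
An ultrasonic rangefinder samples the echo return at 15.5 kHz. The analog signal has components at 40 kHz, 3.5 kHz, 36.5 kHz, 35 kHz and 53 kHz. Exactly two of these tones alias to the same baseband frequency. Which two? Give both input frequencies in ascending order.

40 kHz, 53 kHz

fs/2 = 7.75 kHz.
40 kHz mod fs = 9 kHz.
9 kHz > fs/2 = 7.75 kHz, folds to fs − 9 kHz = 6.5 kHz.
3.5 kHz ≤ fs/2 = 7.75 kHz, passes unchanged.
36.5 kHz mod fs = 5.5 kHz.
5.5 kHz ≤ fs/2 = 7.75 kHz, appears at 5.5 kHz.
35 kHz mod fs = 4 kHz.
4 kHz ≤ fs/2 = 7.75 kHz, appears at 4 kHz.
53 kHz mod fs = 6.5 kHz.
6.5 kHz ≤ fs/2 = 7.75 kHz, appears at 6.5 kHz.
40 kHz and 53 kHz both map to 6.5 kHz.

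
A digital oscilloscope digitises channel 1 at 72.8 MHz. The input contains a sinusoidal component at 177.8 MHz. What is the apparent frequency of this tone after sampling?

32.2 MHz

177.8 MHz mod fs = 32.2 MHz.
32.2 MHz ≤ fs/2 = 36.4 MHz, appears at 32.2 MHz.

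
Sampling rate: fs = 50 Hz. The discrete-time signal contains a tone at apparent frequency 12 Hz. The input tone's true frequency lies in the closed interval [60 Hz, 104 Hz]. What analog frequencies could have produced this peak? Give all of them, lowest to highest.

Frequencies that alias to 12 Hz are k·fs ± 12 Hz for integer k ≥ 0.
k=0: 12 Hz.
k=1: 38 Hz, 62 Hz.
k=2: 88 Hz, 112 Hz.
k=3: 138 Hz, 162 Hz.
Within [60 Hz, 104 Hz]: 62 Hz, 88 Hz.

62 Hz, 88 Hz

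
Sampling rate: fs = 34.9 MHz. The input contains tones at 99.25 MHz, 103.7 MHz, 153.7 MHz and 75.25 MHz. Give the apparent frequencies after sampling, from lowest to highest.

1 MHz, 5.45 MHz, 14.1 MHz

fs/2 = 17.45 MHz.
99.25 MHz mod fs = 29.45 MHz.
29.45 MHz > fs/2 = 17.45 MHz, folds to fs − 29.45 MHz = 5.45 MHz.
103.7 MHz mod fs = 33.9 MHz.
33.9 MHz > fs/2 = 17.45 MHz, folds to fs − 33.9 MHz = 1 MHz.
153.7 MHz mod fs = 14.1 MHz.
14.1 MHz ≤ fs/2 = 17.45 MHz, appears at 14.1 MHz.
75.25 MHz mod fs = 5.45 MHz.
5.45 MHz ≤ fs/2 = 17.45 MHz, appears at 5.45 MHz.
Distinct values: {1 MHz, 5.45 MHz, 14.1 MHz}.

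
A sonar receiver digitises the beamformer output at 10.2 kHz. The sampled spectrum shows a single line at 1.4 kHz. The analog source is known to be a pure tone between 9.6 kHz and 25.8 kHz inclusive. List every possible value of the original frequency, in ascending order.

11.6 kHz, 19 kHz, 21.8 kHz

Frequencies that alias to 1.4 kHz are k·fs ± 1.4 kHz for integer k ≥ 0.
k=0: 1.4 kHz.
k=1: 8.8 kHz, 11.6 kHz.
k=2: 19 kHz, 21.8 kHz.
k=3: 29.2 kHz, 32 kHz.
Within [9.6 kHz, 25.8 kHz]: 11.6 kHz, 19 kHz, 21.8 kHz.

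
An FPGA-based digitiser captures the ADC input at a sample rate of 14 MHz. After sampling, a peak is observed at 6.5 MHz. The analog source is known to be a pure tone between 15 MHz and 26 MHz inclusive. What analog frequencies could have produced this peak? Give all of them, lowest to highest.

Frequencies that alias to 6.5 MHz are k·fs ± 6.5 MHz for integer k ≥ 0.
k=0: 6.5 MHz.
k=1: 7.5 MHz, 20.5 MHz.
k=2: 21.5 MHz, 34.5 MHz.
k=3: 35.5 MHz, 48.5 MHz.
Within [15 MHz, 26 MHz]: 20.5 MHz, 21.5 MHz.

20.5 MHz, 21.5 MHz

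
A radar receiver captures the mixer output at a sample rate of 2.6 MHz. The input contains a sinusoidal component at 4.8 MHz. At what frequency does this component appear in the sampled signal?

0.4 MHz

4.8 MHz mod fs = 2.2 MHz.
2.2 MHz > fs/2 = 1.3 MHz, folds to fs − 2.2 MHz = 0.4 MHz.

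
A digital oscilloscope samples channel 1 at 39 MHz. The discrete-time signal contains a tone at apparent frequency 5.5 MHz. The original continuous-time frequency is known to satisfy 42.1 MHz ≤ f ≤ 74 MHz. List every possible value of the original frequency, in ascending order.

44.5 MHz, 72.5 MHz

Frequencies that alias to 5.5 MHz are k·fs ± 5.5 MHz for integer k ≥ 0.
k=0: 5.5 MHz.
k=1: 33.5 MHz, 44.5 MHz.
k=2: 72.5 MHz, 83.5 MHz.
k=3: 111.5 MHz, 122.5 MHz.
Within [42.1 MHz, 74 MHz]: 44.5 MHz, 72.5 MHz.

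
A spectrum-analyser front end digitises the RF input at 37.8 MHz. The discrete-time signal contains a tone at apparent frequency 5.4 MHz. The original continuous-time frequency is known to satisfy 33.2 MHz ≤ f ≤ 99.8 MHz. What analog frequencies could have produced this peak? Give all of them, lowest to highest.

43.2 MHz, 70.2 MHz, 81 MHz

Frequencies that alias to 5.4 MHz are k·fs ± 5.4 MHz for integer k ≥ 0.
k=0: 5.4 MHz.
k=1: 32.4 MHz, 43.2 MHz.
k=2: 70.2 MHz, 81 MHz.
k=3: 108 MHz, 118.8 MHz.
Within [33.2 MHz, 99.8 MHz]: 43.2 MHz, 70.2 MHz, 81 MHz.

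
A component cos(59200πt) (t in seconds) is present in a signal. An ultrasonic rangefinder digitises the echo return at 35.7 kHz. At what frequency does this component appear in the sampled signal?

ω = 59200π rad/s → f = ω/(2π) = 29600 Hz = 29.6 kHz.
29.6 kHz > fs/2 = 17.85 kHz, folds to fs − 29.6 kHz = 6.1 kHz.

6.1 kHz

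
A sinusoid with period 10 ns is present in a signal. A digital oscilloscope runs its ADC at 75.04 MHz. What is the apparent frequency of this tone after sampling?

24.96 MHz

T = 10 ns → f = 1/T = 100 MHz.
100 MHz mod fs = 24.96 MHz.
24.96 MHz ≤ fs/2 = 37.52 MHz, appears at 24.96 MHz.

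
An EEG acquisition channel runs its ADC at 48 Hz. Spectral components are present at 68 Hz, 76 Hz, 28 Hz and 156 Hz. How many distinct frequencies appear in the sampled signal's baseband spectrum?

fs/2 = 24 Hz.
68 Hz mod fs = 20 Hz.
20 Hz ≤ fs/2 = 24 Hz, appears at 20 Hz.
76 Hz mod fs = 28 Hz.
28 Hz > fs/2 = 24 Hz, folds to fs − 28 Hz = 20 Hz.
28 Hz > fs/2 = 24 Hz, folds to fs − 28 Hz = 20 Hz.
156 Hz mod fs = 12 Hz.
12 Hz ≤ fs/2 = 24 Hz, appears at 12 Hz.
Distinct values: {12 Hz, 20 Hz} → 2.

2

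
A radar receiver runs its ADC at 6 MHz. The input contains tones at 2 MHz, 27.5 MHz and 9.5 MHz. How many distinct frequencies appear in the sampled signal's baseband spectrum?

2

fs/2 = 3 MHz.
2 MHz ≤ fs/2 = 3 MHz, passes unchanged.
27.5 MHz mod fs = 3.5 MHz.
3.5 MHz > fs/2 = 3 MHz, folds to fs − 3.5 MHz = 2.5 MHz.
9.5 MHz mod fs = 3.5 MHz.
3.5 MHz > fs/2 = 3 MHz, folds to fs − 3.5 MHz = 2.5 MHz.
Distinct values: {2 MHz, 2.5 MHz} → 2.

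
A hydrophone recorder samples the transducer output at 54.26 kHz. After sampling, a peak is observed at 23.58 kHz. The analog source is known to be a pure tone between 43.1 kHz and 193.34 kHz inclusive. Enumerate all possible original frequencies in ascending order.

Frequencies that alias to 23.58 kHz are k·fs ± 23.58 kHz for integer k ≥ 0.
k=0: 23.58 kHz.
k=1: 30.68 kHz, 77.84 kHz.
k=2: 84.94 kHz, 132.1 kHz.
k=3: 139.2 kHz, 186.36 kHz.
k=4: 193.46 kHz, 240.62 kHz.
Within [43.1 kHz, 193.34 kHz]: 77.84 kHz, 84.94 kHz, 132.1 kHz, 139.2 kHz, 186.36 kHz.

77.84 kHz, 84.94 kHz, 132.1 kHz, 139.2 kHz, 186.36 kHz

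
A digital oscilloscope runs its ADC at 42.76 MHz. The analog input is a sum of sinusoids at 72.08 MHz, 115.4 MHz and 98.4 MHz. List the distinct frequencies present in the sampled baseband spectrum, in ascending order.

fs/2 = 21.38 MHz.
72.08 MHz mod fs = 29.32 MHz.
29.32 MHz > fs/2 = 21.38 MHz, folds to fs − 29.32 MHz = 13.44 MHz.
115.4 MHz mod fs = 29.88 MHz.
29.88 MHz > fs/2 = 21.38 MHz, folds to fs − 29.88 MHz = 12.88 MHz.
98.4 MHz mod fs = 12.88 MHz.
12.88 MHz ≤ fs/2 = 21.38 MHz, appears at 12.88 MHz.
Distinct values: {12.88 MHz, 13.44 MHz}.

12.88 MHz, 13.44 MHz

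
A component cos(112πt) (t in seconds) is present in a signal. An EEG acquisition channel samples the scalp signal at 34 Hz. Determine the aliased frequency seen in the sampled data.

ω = 112π rad/s → f = ω/(2π) = 56 Hz.
56 Hz mod fs = 22 Hz.
22 Hz > fs/2 = 17 Hz, folds to fs − 22 Hz = 12 Hz.

12 Hz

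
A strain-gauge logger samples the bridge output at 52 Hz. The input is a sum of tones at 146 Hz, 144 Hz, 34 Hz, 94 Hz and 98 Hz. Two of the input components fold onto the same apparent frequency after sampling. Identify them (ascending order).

fs/2 = 26 Hz.
146 Hz mod fs = 42 Hz.
42 Hz > fs/2 = 26 Hz, folds to fs − 42 Hz = 10 Hz.
144 Hz mod fs = 40 Hz.
40 Hz > fs/2 = 26 Hz, folds to fs − 40 Hz = 12 Hz.
34 Hz > fs/2 = 26 Hz, folds to fs − 34 Hz = 18 Hz.
94 Hz mod fs = 42 Hz.
42 Hz > fs/2 = 26 Hz, folds to fs − 42 Hz = 10 Hz.
98 Hz mod fs = 46 Hz.
46 Hz > fs/2 = 26 Hz, folds to fs − 46 Hz = 6 Hz.
94 Hz and 146 Hz both map to 10 Hz.

94 Hz, 146 Hz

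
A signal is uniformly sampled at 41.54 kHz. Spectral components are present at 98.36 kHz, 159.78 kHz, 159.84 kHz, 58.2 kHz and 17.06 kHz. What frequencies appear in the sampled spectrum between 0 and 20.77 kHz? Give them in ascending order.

fs/2 = 20.77 kHz.
98.36 kHz mod fs = 15.28 kHz.
15.28 kHz ≤ fs/2 = 20.77 kHz, appears at 15.28 kHz.
159.78 kHz mod fs = 35.16 kHz.
35.16 kHz > fs/2 = 20.77 kHz, folds to fs − 35.16 kHz = 6.38 kHz.
159.84 kHz mod fs = 35.22 kHz.
35.22 kHz > fs/2 = 20.77 kHz, folds to fs − 35.22 kHz = 6.32 kHz.
58.2 kHz mod fs = 16.66 kHz.
16.66 kHz ≤ fs/2 = 20.77 kHz, appears at 16.66 kHz.
17.06 kHz ≤ fs/2 = 20.77 kHz, passes unchanged.
Distinct values: {6.32 kHz, 6.38 kHz, 15.28 kHz, 16.66 kHz, 17.06 kHz}.

6.32 kHz, 6.38 kHz, 15.28 kHz, 16.66 kHz, 17.06 kHz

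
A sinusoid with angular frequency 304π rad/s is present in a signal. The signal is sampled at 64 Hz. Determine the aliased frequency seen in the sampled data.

ω = 304π rad/s → f = ω/(2π) = 152 Hz.
152 Hz mod fs = 24 Hz.
24 Hz ≤ fs/2 = 32 Hz, appears at 24 Hz.

24 Hz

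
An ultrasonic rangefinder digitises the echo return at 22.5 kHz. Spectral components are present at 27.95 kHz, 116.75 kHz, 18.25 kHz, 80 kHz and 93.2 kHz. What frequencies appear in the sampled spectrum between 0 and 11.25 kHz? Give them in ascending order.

fs/2 = 11.25 kHz.
27.95 kHz mod fs = 5.45 kHz.
5.45 kHz ≤ fs/2 = 11.25 kHz, appears at 5.45 kHz.
116.75 kHz mod fs = 4.25 kHz.
4.25 kHz ≤ fs/2 = 11.25 kHz, appears at 4.25 kHz.
18.25 kHz > fs/2 = 11.25 kHz, folds to fs − 18.25 kHz = 4.25 kHz.
80 kHz mod fs = 12.5 kHz.
12.5 kHz > fs/2 = 11.25 kHz, folds to fs − 12.5 kHz = 10 kHz.
93.2 kHz mod fs = 3.2 kHz.
3.2 kHz ≤ fs/2 = 11.25 kHz, appears at 3.2 kHz.
Distinct values: {3.2 kHz, 4.25 kHz, 5.45 kHz, 10 kHz}.

3.2 kHz, 4.25 kHz, 5.45 kHz, 10 kHz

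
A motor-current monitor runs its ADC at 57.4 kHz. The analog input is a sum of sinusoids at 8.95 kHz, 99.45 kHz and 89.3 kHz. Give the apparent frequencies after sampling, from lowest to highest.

fs/2 = 28.7 kHz.
8.95 kHz ≤ fs/2 = 28.7 kHz, passes unchanged.
99.45 kHz mod fs = 42.05 kHz.
42.05 kHz > fs/2 = 28.7 kHz, folds to fs − 42.05 kHz = 15.35 kHz.
89.3 kHz mod fs = 31.9 kHz.
31.9 kHz > fs/2 = 28.7 kHz, folds to fs − 31.9 kHz = 25.5 kHz.
Distinct values: {8.95 kHz, 15.35 kHz, 25.5 kHz}.

8.95 kHz, 15.35 kHz, 25.5 kHz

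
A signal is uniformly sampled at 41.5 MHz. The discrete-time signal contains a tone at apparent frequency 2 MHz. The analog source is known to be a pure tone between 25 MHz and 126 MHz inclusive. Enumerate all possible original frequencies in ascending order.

Frequencies that alias to 2 MHz are k·fs ± 2 MHz for integer k ≥ 0.
k=0: 2 MHz.
k=1: 39.5 MHz, 43.5 MHz.
k=2: 81 MHz, 85 MHz.
k=3: 122.5 MHz, 126.5 MHz.
k=4: 164 MHz, 168 MHz.
Within [25 MHz, 126 MHz]: 39.5 MHz, 43.5 MHz, 81 MHz, 85 MHz, 122.5 MHz.

39.5 MHz, 43.5 MHz, 81 MHz, 85 MHz, 122.5 MHz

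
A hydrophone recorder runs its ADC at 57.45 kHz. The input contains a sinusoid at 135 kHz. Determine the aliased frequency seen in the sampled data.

20.1 kHz

135 kHz mod fs = 20.1 kHz.
20.1 kHz ≤ fs/2 = 28.725 kHz, appears at 20.1 kHz.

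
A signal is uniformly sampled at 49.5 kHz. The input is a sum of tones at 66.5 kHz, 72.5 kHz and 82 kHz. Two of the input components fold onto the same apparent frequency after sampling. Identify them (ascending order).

fs/2 = 24.75 kHz.
66.5 kHz mod fs = 17 kHz.
17 kHz ≤ fs/2 = 24.75 kHz, appears at 17 kHz.
72.5 kHz mod fs = 23 kHz.
23 kHz ≤ fs/2 = 24.75 kHz, appears at 23 kHz.
82 kHz mod fs = 32.5 kHz.
32.5 kHz > fs/2 = 24.75 kHz, folds to fs − 32.5 kHz = 17 kHz.
66.5 kHz and 82 kHz both map to 17 kHz.

66.5 kHz, 82 kHz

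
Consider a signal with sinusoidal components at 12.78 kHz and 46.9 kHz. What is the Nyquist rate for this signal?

Highest-frequency component: 46.9 kHz.
Nyquist rate = 2 × 46.9 kHz = 93.8 kHz.

93.8 kHz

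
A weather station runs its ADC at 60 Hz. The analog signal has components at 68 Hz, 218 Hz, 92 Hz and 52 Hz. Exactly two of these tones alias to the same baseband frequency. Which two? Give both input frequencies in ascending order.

52 Hz, 68 Hz

fs/2 = 30 Hz.
68 Hz mod fs = 8 Hz.
8 Hz ≤ fs/2 = 30 Hz, appears at 8 Hz.
218 Hz mod fs = 38 Hz.
38 Hz > fs/2 = 30 Hz, folds to fs − 38 Hz = 22 Hz.
92 Hz mod fs = 32 Hz.
32 Hz > fs/2 = 30 Hz, folds to fs − 32 Hz = 28 Hz.
52 Hz > fs/2 = 30 Hz, folds to fs − 52 Hz = 8 Hz.
52 Hz and 68 Hz both map to 8 Hz.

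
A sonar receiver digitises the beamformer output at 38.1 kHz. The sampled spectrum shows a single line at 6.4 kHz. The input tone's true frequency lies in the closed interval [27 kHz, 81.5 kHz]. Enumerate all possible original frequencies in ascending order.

Frequencies that alias to 6.4 kHz are k·fs ± 6.4 kHz for integer k ≥ 0.
k=0: 6.4 kHz.
k=1: 31.7 kHz, 44.5 kHz.
k=2: 69.8 kHz, 82.6 kHz.
k=3: 107.9 kHz, 120.7 kHz.
Within [27 kHz, 81.5 kHz]: 31.7 kHz, 44.5 kHz, 69.8 kHz.

31.7 kHz, 44.5 kHz, 69.8 kHz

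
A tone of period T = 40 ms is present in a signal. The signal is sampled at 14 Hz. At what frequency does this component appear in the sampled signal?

3 Hz

T = 40 ms → f = 1/T = 25 Hz.
25 Hz mod fs = 11 Hz.
11 Hz > fs/2 = 7 Hz, folds to fs − 11 Hz = 3 Hz.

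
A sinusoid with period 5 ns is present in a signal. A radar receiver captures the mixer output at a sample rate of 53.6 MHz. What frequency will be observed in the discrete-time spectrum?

T = 5 ns → f = 1/T = 200 MHz.
200 MHz mod fs = 39.2 MHz.
39.2 MHz > fs/2 = 26.8 MHz, folds to fs − 39.2 MHz = 14.4 MHz.

14.4 MHz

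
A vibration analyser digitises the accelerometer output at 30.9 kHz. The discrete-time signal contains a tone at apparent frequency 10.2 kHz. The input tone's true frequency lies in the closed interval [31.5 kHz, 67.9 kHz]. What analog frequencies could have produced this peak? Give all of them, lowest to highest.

Frequencies that alias to 10.2 kHz are k·fs ± 10.2 kHz for integer k ≥ 0.
k=0: 10.2 kHz.
k=1: 20.7 kHz, 41.1 kHz.
k=2: 51.6 kHz, 72 kHz.
k=3: 82.5 kHz, 102.9 kHz.
Within [31.5 kHz, 67.9 kHz]: 41.1 kHz, 51.6 kHz.

41.1 kHz, 51.6 kHz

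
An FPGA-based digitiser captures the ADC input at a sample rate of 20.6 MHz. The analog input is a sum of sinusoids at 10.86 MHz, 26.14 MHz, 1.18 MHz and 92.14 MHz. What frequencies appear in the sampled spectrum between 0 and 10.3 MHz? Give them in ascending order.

fs/2 = 10.3 MHz.
10.86 MHz > fs/2 = 10.3 MHz, folds to fs − 10.86 MHz = 9.74 MHz.
26.14 MHz mod fs = 5.54 MHz.
5.54 MHz ≤ fs/2 = 10.3 MHz, appears at 5.54 MHz.
1.18 MHz ≤ fs/2 = 10.3 MHz, passes unchanged.
92.14 MHz mod fs = 9.74 MHz.
9.74 MHz ≤ fs/2 = 10.3 MHz, appears at 9.74 MHz.
Distinct values: {1.18 MHz, 5.54 MHz, 9.74 MHz}.

1.18 MHz, 5.54 MHz, 9.74 MHz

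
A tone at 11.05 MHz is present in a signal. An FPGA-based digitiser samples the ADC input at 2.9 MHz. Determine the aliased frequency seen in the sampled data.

11.05 MHz mod fs = 2.35 MHz.
2.35 MHz > fs/2 = 1.45 MHz, folds to fs − 2.35 MHz = 0.55 MHz.

0.55 MHz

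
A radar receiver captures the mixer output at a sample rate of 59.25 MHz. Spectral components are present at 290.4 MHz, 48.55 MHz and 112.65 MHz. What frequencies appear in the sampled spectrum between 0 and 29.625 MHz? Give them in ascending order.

5.85 MHz, 10.7 MHz

fs/2 = 29.625 MHz.
290.4 MHz mod fs = 53.4 MHz.
53.4 MHz > fs/2 = 29.625 MHz, folds to fs − 53.4 MHz = 5.85 MHz.
48.55 MHz > fs/2 = 29.625 MHz, folds to fs − 48.55 MHz = 10.7 MHz.
112.65 MHz mod fs = 53.4 MHz.
53.4 MHz > fs/2 = 29.625 MHz, folds to fs − 53.4 MHz = 5.85 MHz.
Distinct values: {5.85 MHz, 10.7 MHz}.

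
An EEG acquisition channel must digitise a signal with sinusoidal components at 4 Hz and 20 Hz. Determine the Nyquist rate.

40 Hz

Highest-frequency component: 20 Hz.
Nyquist rate = 2 × 20 Hz = 40 Hz.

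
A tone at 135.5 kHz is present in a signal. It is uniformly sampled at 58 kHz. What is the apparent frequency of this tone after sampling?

19.5 kHz

135.5 kHz mod fs = 19.5 kHz.
19.5 kHz ≤ fs/2 = 29 kHz, appears at 19.5 kHz.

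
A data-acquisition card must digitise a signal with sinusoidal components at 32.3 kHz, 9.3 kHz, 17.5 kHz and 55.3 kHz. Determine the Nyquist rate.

110.6 kHz

Highest-frequency component: 55.3 kHz.
Nyquist rate = 2 × 55.3 kHz = 110.6 kHz.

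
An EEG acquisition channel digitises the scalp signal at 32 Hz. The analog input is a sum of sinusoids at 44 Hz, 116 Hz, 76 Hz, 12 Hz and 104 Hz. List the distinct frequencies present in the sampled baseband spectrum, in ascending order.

fs/2 = 16 Hz.
44 Hz mod fs = 12 Hz.
12 Hz ≤ fs/2 = 16 Hz, appears at 12 Hz.
116 Hz mod fs = 20 Hz.
20 Hz > fs/2 = 16 Hz, folds to fs − 20 Hz = 12 Hz.
76 Hz mod fs = 12 Hz.
12 Hz ≤ fs/2 = 16 Hz, appears at 12 Hz.
12 Hz ≤ fs/2 = 16 Hz, passes unchanged.
104 Hz mod fs = 8 Hz.
8 Hz ≤ fs/2 = 16 Hz, appears at 8 Hz.
Distinct values: {8 Hz, 12 Hz}.

8 Hz, 12 Hz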